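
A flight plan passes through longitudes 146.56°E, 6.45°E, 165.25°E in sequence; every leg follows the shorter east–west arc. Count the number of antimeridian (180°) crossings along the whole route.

0

Leg 1: +146.56° → +6.45°, shortest Δλ = -140.11° (west) — does not cross 180°.
Leg 2: +6.45° → +165.25°, shortest Δλ = 158.8° (east) — does not cross 180°.
Total crossings: 0.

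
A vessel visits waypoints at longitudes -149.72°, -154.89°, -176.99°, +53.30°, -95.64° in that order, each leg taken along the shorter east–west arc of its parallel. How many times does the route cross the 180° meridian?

Leg 1: -149.72° → -154.89°, shortest Δλ = -5.17° (west) — does not cross 180°.
Leg 2: -154.89° → -176.99°, shortest Δλ = -22.1° (west) — does not cross 180°.
Leg 3: -176.99° → +53.30°, shortest Δλ = -129.71° (west) — crosses 180°.
Leg 4: +53.30° → -95.64°, shortest Δλ = -148.94° (west) — does not cross 180°.
Total crossings: 1.

1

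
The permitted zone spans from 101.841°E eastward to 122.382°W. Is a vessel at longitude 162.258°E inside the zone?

Band width going east from +101.841° to -122.382°: ((-122.382 − 101.841) mod 360) = 135.777°.
Offset of +162.258° east of the west edge: ((162.258 − 101.841) mod 360) = 60.417°.
60.417° ≤ 135.777° ⇒ inside.

Yes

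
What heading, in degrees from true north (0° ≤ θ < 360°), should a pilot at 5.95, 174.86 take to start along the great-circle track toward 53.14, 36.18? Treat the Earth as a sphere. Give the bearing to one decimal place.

Δλ = 36.18 − 174.86 = -138.68°.
θ = atan2( sin Δλ · cos φ₂ , cos φ₁ · sin φ₂ − sin φ₁ · cos φ₂ · cos Δλ )
  = atan2(-0.39607, 0.84249) = -25.179° → normalised to [0°, 360°): 334.821°.

334.8°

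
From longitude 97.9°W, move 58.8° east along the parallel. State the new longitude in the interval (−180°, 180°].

39.1°W

Start at -97.9°; shift +58.8° → -39.1°.
-39.1° already lies in (−180°, 180°].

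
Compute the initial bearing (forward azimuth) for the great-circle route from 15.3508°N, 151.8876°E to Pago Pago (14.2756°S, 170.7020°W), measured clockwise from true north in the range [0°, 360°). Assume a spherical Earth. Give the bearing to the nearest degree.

127°

Δλ = -170.7020 − 151.8876 = -322.5896°; wrapped into (−180°, 180°]: 37.4104°.
θ = atan2( sin Δλ · cos φ₂ , cos φ₁ · sin φ₂ − sin φ₁ · cos φ₂ · cos Δλ )
  = atan2(0.58876, -0.44157) = 126.870° → normalised to [0°, 360°): 126.870°.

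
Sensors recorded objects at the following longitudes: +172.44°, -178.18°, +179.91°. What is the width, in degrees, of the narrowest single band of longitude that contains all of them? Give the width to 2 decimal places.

9.38°

Sort the longitudes: -178.18°, +172.44°, +179.91°.
Eastward gaps between consecutive values (wrapping around): 350.62°, 7.47°, 1.91°.
Largest gap = 350.62° ⇒ minimal covering band is its complement: 360° − 350.62° = 9.38°.
Band runs from +172.44° eastward to -178.18°, crossing the antimeridian.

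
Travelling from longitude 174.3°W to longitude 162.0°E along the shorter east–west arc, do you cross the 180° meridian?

Naïve |162.0 − -174.3| = 336.3° > 180°, so the shorter arc goes the other way round — across 180°.
Signed shortest Δλ = ((162.0 − -174.3 + 180) mod 360) − 180 = -23.7°.
Going west by 23.7° from -174.3° passes through 180° before reaching +162.0°.

Yes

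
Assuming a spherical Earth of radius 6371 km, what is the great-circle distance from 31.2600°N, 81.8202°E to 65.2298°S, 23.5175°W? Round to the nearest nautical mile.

Δλ = -23.5175 − 81.8202 = -105.3377°.
Δφ = -65.2298 − 31.2600 = -96.4898°.
a = sin²(Δφ/2) + cos φ₁ · cos φ₂ · sin²(Δλ/2) = 0.782957.
c = 2·atan2(√a, √(1−a)) = 2.17234 rad → d = 6371·c ≈ 13839.96 km ≈ 7472.98 nmi.

7473 nmi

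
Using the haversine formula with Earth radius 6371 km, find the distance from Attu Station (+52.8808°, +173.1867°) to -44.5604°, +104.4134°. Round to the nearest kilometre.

Δλ = 104.4134 − 173.1867 = -68.7733°.
Δφ = -44.5604 − 52.8808 = -97.4412°.
a = sin²(Δφ/2) + cos φ₁ · cos φ₂ · sin²(Δλ/2) = 0.701906.
c = 2·atan2(√a, √(1−a)) = 1.98648 rad → d = 6371·c ≈ 12655.84 km.

12656 km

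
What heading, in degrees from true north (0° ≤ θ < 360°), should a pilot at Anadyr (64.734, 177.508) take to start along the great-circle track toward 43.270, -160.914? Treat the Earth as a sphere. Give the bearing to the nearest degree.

Δλ = -160.914 − 177.508 = -338.422°; wrapped into (−180°, 180°]: 21.578°.
θ = atan2( sin Δλ · cos φ₂ , cos φ₁ · sin φ₂ − sin φ₁ · cos φ₂ · cos Δλ )
  = atan2(0.26778, -0.31977) = 140.056° → normalised to [0°, 360°): 140.056°.

140°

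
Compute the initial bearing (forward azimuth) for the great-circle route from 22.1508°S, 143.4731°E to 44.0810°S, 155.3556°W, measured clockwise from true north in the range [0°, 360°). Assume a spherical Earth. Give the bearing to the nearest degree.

129°

Δλ = -155.3556 − 143.4731 = -298.8287°; wrapped into (−180°, 180°]: 61.1713°.
θ = atan2( sin Δλ · cos φ₂ , cos φ₁ · sin φ₂ − sin φ₁ · cos φ₂ · cos Δλ )
  = atan2(0.62933, -0.51373) = 129.225° → normalised to [0°, 360°): 129.225°.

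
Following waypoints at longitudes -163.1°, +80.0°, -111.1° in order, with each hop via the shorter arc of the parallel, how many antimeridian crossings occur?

Leg 1: -163.1° → +80.0°, shortest Δλ = -116.9° (west) — crosses 180°.
Leg 2: +80.0° → -111.1°, shortest Δλ = 168.9° (east) — crosses 180°.
Total crossings: 2.

2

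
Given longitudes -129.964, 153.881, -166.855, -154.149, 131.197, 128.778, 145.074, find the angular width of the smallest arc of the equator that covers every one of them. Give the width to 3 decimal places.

101.258°

Sort the longitudes: -166.855°, -154.149°, -129.964°, +128.778°, +131.197°, +145.074°, +153.881°.
Eastward gaps between consecutive values (wrapping around): 12.706°, 24.185°, 258.742°, 2.419°, 13.877°, 8.807°, 39.264°.
Largest gap = 258.742° ⇒ minimal covering band is its complement: 360° − 258.742° = 101.258°.
Band runs from +128.778° eastward to -129.964°, crossing the antimeridian.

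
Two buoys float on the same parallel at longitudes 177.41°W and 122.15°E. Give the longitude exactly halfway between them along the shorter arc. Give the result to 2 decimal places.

152.37°E

Signed shortest Δλ from -177.41° to +122.15° is -60.44°.
Midpoint longitude = -177.41° + (-60.44°)/2 = -177.41° − 30.22° = -207.63°.
Normalise into (−180°, 180°]: +152.37°.
(The naïve average (-177.41 + +122.15)/2 = -27.63° is on the wrong side of the globe.)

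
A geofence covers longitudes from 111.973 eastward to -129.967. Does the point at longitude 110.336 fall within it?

No

Band width going east from +111.973° to -129.967°: ((-129.967 − 111.973) mod 360) = 118.060°.
Offset of +110.336° east of the west edge: ((110.336 − 111.973) mod 360) = 358.363°.
358.363° > 118.060° ⇒ outside.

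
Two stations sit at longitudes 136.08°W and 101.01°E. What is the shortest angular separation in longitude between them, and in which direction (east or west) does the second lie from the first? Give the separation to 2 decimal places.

122.91° west

Raw difference: 101.01 − -136.08 = 237.09°.
Normalise into (−180°, 180°]: 237.09° − 360° = -122.91°.
Negative ⇒ the second point lies to the west; separation 122.91°.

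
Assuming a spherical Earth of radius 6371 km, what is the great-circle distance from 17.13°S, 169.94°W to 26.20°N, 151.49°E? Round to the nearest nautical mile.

3440 nmi

Δλ = 151.49 − -169.94 = 321.43°; wrapped into (−180°, 180°]: -38.57°.
Δφ = 26.20 − -17.13 = 43.33°.
a = sin²(Δφ/2) + cos φ₁ · cos φ₂ · sin²(Δλ/2) = 0.229821.
c = 2·atan2(√a, √(1−a)) = 0.99993 rad → d = 6371·c ≈ 6370.58 km ≈ 3439.84 nmi.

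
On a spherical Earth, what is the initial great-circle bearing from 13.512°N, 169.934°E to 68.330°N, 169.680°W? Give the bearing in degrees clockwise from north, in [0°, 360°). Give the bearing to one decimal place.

Δλ = -169.680 − 169.934 = -339.614°; wrapped into (−180°, 180°]: 20.386°.
θ = atan2( sin Δλ · cos φ₂ , cos φ₁ · sin φ₂ − sin φ₁ · cos φ₂ · cos Δλ )
  = atan2(0.12863, 0.82273) = 8.886° → normalised to [0°, 360°): 8.886°.

8.9°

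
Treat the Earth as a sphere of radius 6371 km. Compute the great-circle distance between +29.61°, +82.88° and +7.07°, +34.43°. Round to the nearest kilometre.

5640 km

Δλ = 34.43 − 82.88 = -48.45°.
Δφ = 7.07 − 29.61 = -22.54°.
a = sin²(Δφ/2) + cos φ₁ · cos φ₂ · sin²(Δλ/2) = 0.183457.
c = 2·atan2(√a, √(1−a)) = 0.88526 rad → d = 6371·c ≈ 5640.02 km.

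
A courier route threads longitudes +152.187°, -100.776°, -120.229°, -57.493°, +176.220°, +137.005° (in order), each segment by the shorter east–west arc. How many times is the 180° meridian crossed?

2

Leg 1: +152.187° → -100.776°, shortest Δλ = 107.037° (east) — crosses 180°.
Leg 2: -100.776° → -120.229°, shortest Δλ = -19.453° (west) — does not cross 180°.
Leg 3: -120.229° → -57.493°, shortest Δλ = 62.736° (east) — does not cross 180°.
Leg 4: -57.493° → +176.220°, shortest Δλ = -126.287° (west) — crosses 180°.
Leg 5: +176.220° → +137.005°, shortest Δλ = -39.215° (west) — does not cross 180°.
Total crossings: 2.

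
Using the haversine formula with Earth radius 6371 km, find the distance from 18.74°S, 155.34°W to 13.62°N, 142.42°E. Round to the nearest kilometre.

Δλ = 142.42 − -155.34 = 297.76°; wrapped into (−180°, 180°]: -62.24°.
Δφ = 13.62 − -18.74 = 32.36°.
a = sin²(Δφ/2) + cos φ₁ · cos φ₂ · sin²(Δλ/2) = 0.323490.
c = 2·atan2(√a, √(1−a)) = 1.21000 rad → d = 6371·c ≈ 7708.91 km.

7709 km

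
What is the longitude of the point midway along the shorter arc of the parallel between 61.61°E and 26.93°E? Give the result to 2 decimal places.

44.27°E

Signed shortest Δλ from +61.61° to +26.93° is -34.68°.
Midpoint longitude = +61.61° + (-34.68°)/2 = +61.61° − 17.34° = +44.27°.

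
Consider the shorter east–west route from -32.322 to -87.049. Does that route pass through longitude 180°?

Signed shortest Δλ = ((-87.049 − -32.322 + 180) mod 360) − 180 = -54.727°.
Going west by 54.727° from -32.322° reaches -87.049° without touching 180°.

No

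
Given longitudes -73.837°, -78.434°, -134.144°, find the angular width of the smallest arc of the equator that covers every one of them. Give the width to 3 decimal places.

60.307°

Sort the longitudes: -134.144°, -78.434°, -73.837°.
Eastward gaps between consecutive values (wrapping around): 55.710°, 4.597°, 299.693°.
Largest gap = 299.693° ⇒ minimal covering band is its complement: 360° − 299.693° = 60.307°.
Band runs from -134.144° eastward to -73.837°.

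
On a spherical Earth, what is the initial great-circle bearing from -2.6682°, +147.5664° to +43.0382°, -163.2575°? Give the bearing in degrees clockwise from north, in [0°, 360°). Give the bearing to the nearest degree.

38°

Δλ = -163.2575 − 147.5664 = -310.8239°; wrapped into (−180°, 180°]: 49.1761°.
θ = atan2( sin Δλ · cos φ₂ , cos φ₁ · sin φ₂ − sin φ₁ · cos φ₂ · cos Δλ )
  = atan2(0.55309, 0.70399) = 38.155° → normalised to [0°, 360°): 38.155°.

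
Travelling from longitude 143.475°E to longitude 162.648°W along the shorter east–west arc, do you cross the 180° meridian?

Yes

Naïve |-162.648 − 143.475| = 306.123° > 180°, so the shorter arc goes the other way round — across 180°.
Signed shortest Δλ = ((-162.648 − 143.475 + 180) mod 360) − 180 = 53.877°.
Going east by 53.877° from +143.475° passes through 180° before reaching -162.648°.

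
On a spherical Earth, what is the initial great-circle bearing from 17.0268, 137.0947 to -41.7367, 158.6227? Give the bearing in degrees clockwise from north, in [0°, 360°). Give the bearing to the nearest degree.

162°

Δλ = 158.6227 − 137.0947 = 21.5280°.
θ = atan2( sin Δλ · cos φ₂ , cos φ₁ · sin φ₂ − sin φ₁ · cos φ₂ · cos Δλ )
  = atan2(0.27383, -0.83979) = 161.941° → normalised to [0°, 360°): 161.941°.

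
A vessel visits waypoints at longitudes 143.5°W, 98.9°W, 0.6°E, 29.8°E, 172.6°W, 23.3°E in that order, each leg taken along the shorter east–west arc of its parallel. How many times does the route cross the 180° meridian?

Leg 1: -143.5° → -98.9°, shortest Δλ = 44.6° (east) — does not cross 180°.
Leg 2: -98.9° → +0.6°, shortest Δλ = 99.5° (east) — does not cross 180°.
Leg 3: +0.6° → +29.8°, shortest Δλ = 29.2° (east) — does not cross 180°.
Leg 4: +29.8° → -172.6°, shortest Δλ = 157.6° (east) — crosses 180°.
Leg 5: -172.6° → +23.3°, shortest Δλ = -164.1° (west) — crosses 180°.
Total crossings: 2.

2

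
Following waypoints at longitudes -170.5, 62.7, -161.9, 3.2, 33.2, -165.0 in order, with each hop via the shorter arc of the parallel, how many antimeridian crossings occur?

3

Leg 1: -170.5° → +62.7°, shortest Δλ = -126.8° (west) — crosses 180°.
Leg 2: +62.7° → -161.9°, shortest Δλ = 135.4° (east) — crosses 180°.
Leg 3: -161.9° → +3.2°, shortest Δλ = 165.1° (east) — does not cross 180°.
Leg 4: +3.2° → +33.2°, shortest Δλ = 30.0° (east) — does not cross 180°.
Leg 5: +33.2° → -165.0°, shortest Δλ = 161.8° (east) — crosses 180°.
Total crossings: 3.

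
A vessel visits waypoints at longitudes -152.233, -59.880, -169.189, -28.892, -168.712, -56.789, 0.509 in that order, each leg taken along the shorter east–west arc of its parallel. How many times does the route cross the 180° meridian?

0

Leg 1: -152.233° → -59.880°, shortest Δλ = 92.353° (east) — does not cross 180°.
Leg 2: -59.880° → -169.189°, shortest Δλ = -109.309° (west) — does not cross 180°.
Leg 3: -169.189° → -28.892°, shortest Δλ = 140.297° (east) — does not cross 180°.
Leg 4: -28.892° → -168.712°, shortest Δλ = -139.82° (west) — does not cross 180°.
Leg 5: -168.712° → -56.789°, shortest Δλ = 111.923° (east) — does not cross 180°.
Leg 6: -56.789° → +0.509°, shortest Δλ = 57.298° (east) — does not cross 180°.
Total crossings: 0.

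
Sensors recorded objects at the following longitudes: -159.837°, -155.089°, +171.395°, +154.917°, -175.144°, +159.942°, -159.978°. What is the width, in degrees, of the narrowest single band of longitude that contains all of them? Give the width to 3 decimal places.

49.994°

Sort the longitudes: -175.144°, -159.978°, -159.837°, -155.089°, +154.917°, +159.942°, +171.395°.
Eastward gaps between consecutive values (wrapping around): 15.166°, 0.141°, 4.748°, 310.006°, 5.025°, 11.453°, 13.461°.
Largest gap = 310.006° ⇒ minimal covering band is its complement: 360° − 310.006° = 49.994°.
Band runs from +154.917° eastward to -155.089°, crossing the antimeridian.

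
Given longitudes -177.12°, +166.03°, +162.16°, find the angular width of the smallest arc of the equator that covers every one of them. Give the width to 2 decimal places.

20.72°

Sort the longitudes: -177.12°, +162.16°, +166.03°.
Eastward gaps between consecutive values (wrapping around): 339.28°, 3.87°, 16.85°.
Largest gap = 339.28° ⇒ minimal covering band is its complement: 360° − 339.28° = 20.72°.
Band runs from +162.16° eastward to -177.12°, crossing the antimeridian.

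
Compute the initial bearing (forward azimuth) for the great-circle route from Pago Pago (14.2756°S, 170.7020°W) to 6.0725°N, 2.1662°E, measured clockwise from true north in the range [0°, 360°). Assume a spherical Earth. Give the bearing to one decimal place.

138.8°

Δλ = 2.1662 − -170.7020 = 172.8682°.
θ = atan2( sin Δλ · cos φ₂ , cos φ₁ · sin φ₂ − sin φ₁ · cos φ₂ · cos Δλ )
  = atan2(0.12346, -0.14079) = 138.752° → normalised to [0°, 360°): 138.752°.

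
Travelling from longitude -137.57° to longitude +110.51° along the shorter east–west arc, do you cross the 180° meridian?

Yes

Naïve |110.51 − -137.57| = 248.08° > 180°, so the shorter arc goes the other way round — across 180°.
Signed shortest Δλ = ((110.51 − -137.57 + 180) mod 360) − 180 = -111.92°.
Going west by 111.92° from -137.57° passes through 180° before reaching +110.51°.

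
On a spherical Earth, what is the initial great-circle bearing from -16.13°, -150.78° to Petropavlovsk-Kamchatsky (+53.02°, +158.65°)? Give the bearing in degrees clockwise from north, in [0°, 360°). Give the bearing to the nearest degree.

332°

Δλ = 158.65 − -150.78 = 309.43°; wrapped into (−180°, 180°]: -50.57°.
θ = atan2( sin Δλ · cos φ₂ , cos φ₁ · sin φ₂ − sin φ₁ · cos φ₂ · cos Δλ )
  = atan2(-0.46463, 0.87354) = -28.008° → normalised to [0°, 360°): 331.992°.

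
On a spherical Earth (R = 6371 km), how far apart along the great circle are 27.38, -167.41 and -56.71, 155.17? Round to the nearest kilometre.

Δλ = 155.17 − -167.41 = 322.58°; wrapped into (−180°, 180°]: -37.42°.
Δφ = -56.71 − 27.38 = -84.09°.
a = sin²(Δφ/2) + cos φ₁ · cos φ₂ · sin²(Δλ/2) = 0.498669.
c = 2·atan2(√a, √(1−a)) = 1.56813 rad → d = 6371·c ≈ 9990.58 km.

9991 km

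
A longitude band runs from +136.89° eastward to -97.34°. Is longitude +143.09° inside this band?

Band width going east from +136.89° to -97.34°: ((-97.34 − 136.89) mod 360) = 125.77°.
Offset of +143.09° east of the west edge: ((143.09 − 136.89) mod 360) = 6.20°.
6.20° ≤ 125.77° ⇒ inside.

Yes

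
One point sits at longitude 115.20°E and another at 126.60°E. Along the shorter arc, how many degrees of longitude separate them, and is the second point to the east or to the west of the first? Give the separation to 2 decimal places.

11.40° east

Raw difference: 126.60 − 115.20 = 11.4°.
Normalise into (−180°, 180°]: 11.4° stays 11.4°.
Positive ⇒ the second point lies to the east; separation 11.40°.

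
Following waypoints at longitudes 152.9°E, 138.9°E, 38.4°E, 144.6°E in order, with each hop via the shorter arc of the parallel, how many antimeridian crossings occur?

Leg 1: +152.9° → +138.9°, shortest Δλ = -14.0° (west) — does not cross 180°.
Leg 2: +138.9° → +38.4°, shortest Δλ = -100.5° (west) — does not cross 180°.
Leg 3: +38.4° → +144.6°, shortest Δλ = 106.2° (east) — does not cross 180°.
Total crossings: 0.

0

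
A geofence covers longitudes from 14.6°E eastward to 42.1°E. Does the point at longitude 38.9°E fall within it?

Yes

Band width going east from +14.6° to +42.1°: ((42.1 − 14.6) mod 360) = 27.5°.
Offset of +38.9° east of the west edge: ((38.9 − 14.6) mod 360) = 24.3°.
24.3° ≤ 27.5° ⇒ inside.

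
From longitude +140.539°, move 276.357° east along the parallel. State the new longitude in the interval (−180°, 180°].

+56.896°

Start at +140.539°; shift +276.357° → +416.896°.
+416.896° lies outside (−180°, 180°]; subtract 360° → +56.896°.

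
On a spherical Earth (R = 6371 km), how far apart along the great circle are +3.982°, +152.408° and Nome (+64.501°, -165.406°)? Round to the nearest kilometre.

7518 km

Δλ = -165.406 − 152.408 = -317.814°; wrapped into (−180°, 180°]: 42.186°.
Δφ = 64.501 − 3.982 = 60.519°.
a = sin²(Δφ/2) + cos φ₁ · cos φ₂ · sin²(Δλ/2) = 0.309554.
c = 2·atan2(√a, √(1−a)) = 1.18004 rad → d = 6371·c ≈ 7518.00 km.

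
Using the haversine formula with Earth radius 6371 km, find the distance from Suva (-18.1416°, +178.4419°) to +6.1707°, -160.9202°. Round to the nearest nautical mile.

1904 nmi

Δλ = -160.9202 − 178.4419 = -339.3621°; wrapped into (−180°, 180°]: 20.6379°.
Δφ = 6.1707 − -18.1416 = 24.3123°.
a = sin²(Δφ/2) + cos φ₁ · cos φ₂ · sin²(Δλ/2) = 0.074658.
c = 2·atan2(√a, √(1−a)) = 0.55351 rad → d = 6371·c ≈ 3526.41 km ≈ 1904.11 nmi.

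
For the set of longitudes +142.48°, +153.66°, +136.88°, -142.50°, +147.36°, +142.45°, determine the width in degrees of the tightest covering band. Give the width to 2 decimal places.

Sort the longitudes: -142.50°, +136.88°, +142.45°, +142.48°, +147.36°, +153.66°.
Eastward gaps between consecutive values (wrapping around): 279.38°, 5.57°, 0.03°, 4.88°, 6.30°, 63.84°.
Largest gap = 279.38° ⇒ minimal covering band is its complement: 360° − 279.38° = 80.62°.
Band runs from +136.88° eastward to -142.50°, crossing the antimeridian.

80.62°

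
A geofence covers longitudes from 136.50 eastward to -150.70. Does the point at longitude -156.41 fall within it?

Yes

Band width going east from +136.50° to -150.70°: ((-150.70 − 136.50) mod 360) = 72.80°.
Offset of -156.41° east of the west edge: ((-156.41 − 136.50) mod 360) = 67.09°.
67.09° ≤ 72.80° ⇒ inside.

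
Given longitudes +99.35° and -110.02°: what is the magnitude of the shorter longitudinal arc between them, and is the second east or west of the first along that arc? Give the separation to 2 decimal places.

Raw difference: -110.02 − 99.35 = -209.37°.
Normalise into (−180°, 180°]: -209.37° + 360° = 150.63°.
Positive ⇒ the second point lies to the east; separation 150.63°.

150.63° east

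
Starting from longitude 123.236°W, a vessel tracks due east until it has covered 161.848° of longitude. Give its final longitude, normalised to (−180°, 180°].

Start at -123.236°; shift +161.848° → +38.612°.
+38.612° already lies in (−180°, 180°].

38.612°E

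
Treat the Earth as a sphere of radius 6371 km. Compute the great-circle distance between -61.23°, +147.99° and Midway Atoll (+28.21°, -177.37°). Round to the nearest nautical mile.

5629 nmi

Δλ = -177.37 − 147.99 = -325.36°; wrapped into (−180°, 180°]: 34.64°.
Δφ = 28.21 − -61.23 = 89.44°.
a = sin²(Δφ/2) + cos φ₁ · cos φ₂ · sin²(Δλ/2) = 0.532704.
c = 2·atan2(√a, √(1−a)) = 1.63625 rad → d = 6371·c ≈ 10424.55 km ≈ 5628.81 nmi.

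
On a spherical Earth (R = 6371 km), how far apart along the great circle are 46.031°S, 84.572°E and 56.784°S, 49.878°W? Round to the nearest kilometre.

Δλ = -49.878 − 84.572 = -134.450°.
Δφ = -56.784 − -46.031 = -10.753°.
a = sin²(Δφ/2) + cos φ₁ · cos φ₂ · sin²(Δλ/2) = 0.332105.
c = 2·atan2(√a, √(1−a)) = 1.22835 rad → d = 6371·c ≈ 7825.83 km.

7826 km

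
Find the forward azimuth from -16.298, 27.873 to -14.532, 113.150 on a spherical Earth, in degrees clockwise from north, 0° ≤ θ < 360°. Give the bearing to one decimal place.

Δλ = 113.150 − 27.873 = 85.277°.
θ = atan2( sin Δλ · cos φ₂ , cos φ₁ · sin φ₂ − sin φ₁ · cos φ₂ · cos Δλ )
  = atan2(0.96472, -0.21847) = 102.760° → normalised to [0°, 360°): 102.760°.

102.8°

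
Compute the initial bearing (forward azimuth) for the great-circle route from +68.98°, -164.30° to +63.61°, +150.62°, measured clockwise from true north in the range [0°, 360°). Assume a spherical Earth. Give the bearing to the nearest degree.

275°

Δλ = 150.62 − -164.30 = 314.92°; wrapped into (−180°, 180°]: -45.08°.
θ = atan2( sin Δλ · cos φ₂ , cos φ₁ · sin φ₂ − sin φ₁ · cos φ₂ · cos Δλ )
  = atan2(-0.31473, 0.02834) = -84.854° → normalised to [0°, 360°): 275.146°.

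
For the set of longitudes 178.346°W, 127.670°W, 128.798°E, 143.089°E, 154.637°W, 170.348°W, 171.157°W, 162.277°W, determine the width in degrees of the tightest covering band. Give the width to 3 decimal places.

Sort the longitudes: -178.346°, -171.157°, -170.348°, -162.277°, -154.637°, -127.670°, +128.798°, +143.089°.
Eastward gaps between consecutive values (wrapping around): 7.189°, 0.809°, 8.071°, 7.640°, 26.967°, 256.468°, 14.291°, 38.565°.
Largest gap = 256.468° ⇒ minimal covering band is its complement: 360° − 256.468° = 103.532°.
Band runs from +128.798° eastward to -127.670°, crossing the antimeridian.

103.532°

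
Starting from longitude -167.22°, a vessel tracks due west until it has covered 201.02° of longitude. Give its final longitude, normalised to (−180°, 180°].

-8.24°

Start at -167.22°; shift −201.02° → -368.24°.
-368.24° lies outside (−180°, 180°]; add 360° → -8.24°.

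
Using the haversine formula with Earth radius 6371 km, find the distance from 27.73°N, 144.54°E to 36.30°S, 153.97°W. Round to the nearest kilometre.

9593 km

Δλ = -153.97 − 144.54 = -298.51°; wrapped into (−180°, 180°]: 61.49°.
Δφ = -36.30 − 27.73 = -64.03°.
a = sin²(Δφ/2) + cos φ₁ · cos φ₂ · sin²(Δλ/2) = 0.467484.
c = 2·atan2(√a, √(1−a)) = 1.50572 rad → d = 6371·c ≈ 9592.93 km.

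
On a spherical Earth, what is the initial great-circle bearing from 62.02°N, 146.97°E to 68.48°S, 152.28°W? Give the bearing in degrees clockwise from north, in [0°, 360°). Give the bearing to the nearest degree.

Δλ = -152.28 − 146.97 = -299.25°; wrapped into (−180°, 180°]: 60.75°.
θ = atan2( sin Δλ · cos φ₂ , cos φ₁ · sin φ₂ − sin φ₁ · cos φ₂ · cos Δλ )
  = atan2(0.32005, -0.59475) = 151.714° → normalised to [0°, 360°): 151.714°.

152°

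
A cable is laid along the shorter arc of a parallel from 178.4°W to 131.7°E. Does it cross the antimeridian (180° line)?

Yes

Naïve |131.7 − -178.4| = 310.1° > 180°, so the shorter arc goes the other way round — across 180°.
Signed shortest Δλ = ((131.7 − -178.4 + 180) mod 360) − 180 = -49.9°.
Going west by 49.9° from -178.4° passes through 180° before reaching +131.7°.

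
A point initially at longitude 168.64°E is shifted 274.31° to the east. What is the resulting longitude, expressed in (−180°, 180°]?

Start at +168.64°; shift +274.31° → +442.95°.
+442.95° lies outside (−180°, 180°]; subtract 360° → +82.95°.

82.95°E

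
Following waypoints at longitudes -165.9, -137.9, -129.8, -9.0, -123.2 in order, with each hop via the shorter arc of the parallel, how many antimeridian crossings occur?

Leg 1: -165.9° → -137.9°, shortest Δλ = 28.0° (east) — does not cross 180°.
Leg 2: -137.9° → -129.8°, shortest Δλ = 8.1° (east) — does not cross 180°.
Leg 3: -129.8° → -9.0°, shortest Δλ = 120.8° (east) — does not cross 180°.
Leg 4: -9.0° → -123.2°, shortest Δλ = -114.2° (west) — does not cross 180°.
Total crossings: 0.

0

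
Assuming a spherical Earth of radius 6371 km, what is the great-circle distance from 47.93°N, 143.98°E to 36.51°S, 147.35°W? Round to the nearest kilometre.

Δλ = -147.35 − 143.98 = -291.33°; wrapped into (−180°, 180°]: 68.67°.
Δφ = -36.51 − 47.93 = -84.44°.
a = sin²(Δφ/2) + cos φ₁ · cos φ₂ · sin²(Δλ/2) = 0.622884.
c = 2·atan2(√a, √(1−a)) = 1.81911 rad → d = 6371·c ≈ 11589.53 km.

11590 km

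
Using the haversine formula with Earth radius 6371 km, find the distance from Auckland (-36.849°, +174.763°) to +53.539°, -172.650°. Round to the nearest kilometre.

Δλ = -172.650 − 174.763 = -347.413°; wrapped into (−180°, 180°]: 12.587°.
Δφ = 53.539 − -36.849 = 90.388°.
a = sin²(Δφ/2) + cos φ₁ · cos φ₂ · sin²(Δλ/2) = 0.509101.
c = 2·atan2(√a, √(1−a)) = 1.58900 rad → d = 6371·c ≈ 10123.51 km.

10124 km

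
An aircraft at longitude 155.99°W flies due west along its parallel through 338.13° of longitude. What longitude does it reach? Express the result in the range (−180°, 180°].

134.12°W

Start at -155.99°; shift −338.13° → -494.12°.
-494.12° lies outside (−180°, 180°]; add 360° → -134.12°.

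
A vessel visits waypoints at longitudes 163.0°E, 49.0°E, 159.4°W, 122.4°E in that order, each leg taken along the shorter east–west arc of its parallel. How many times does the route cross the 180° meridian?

2

Leg 1: +163.0° → +49.0°, shortest Δλ = -114.0° (west) — does not cross 180°.
Leg 2: +49.0° → -159.4°, shortest Δλ = 151.6° (east) — crosses 180°.
Leg 3: -159.4° → +122.4°, shortest Δλ = -78.2° (west) — crosses 180°.
Total crossings: 2.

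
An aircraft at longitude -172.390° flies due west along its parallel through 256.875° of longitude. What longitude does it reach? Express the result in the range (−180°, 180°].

-69.265°

Start at -172.390°; shift −256.875° → -429.265°.
-429.265° lies outside (−180°, 180°]; add 360° → -69.265°.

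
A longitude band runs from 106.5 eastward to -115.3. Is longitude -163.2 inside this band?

Band width going east from +106.5° to -115.3°: ((-115.3 − 106.5) mod 360) = 138.2°.
Offset of -163.2° east of the west edge: ((-163.2 − 106.5) mod 360) = 90.3°.
90.3° ≤ 138.2° ⇒ inside.

Yes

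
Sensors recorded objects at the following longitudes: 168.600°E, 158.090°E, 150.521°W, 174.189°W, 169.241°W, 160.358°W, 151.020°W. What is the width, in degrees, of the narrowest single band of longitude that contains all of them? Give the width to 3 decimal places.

Sort the longitudes: -174.189°, -169.241°, -160.358°, -151.020°, -150.521°, +158.090°, +168.600°.
Eastward gaps between consecutive values (wrapping around): 4.948°, 8.883°, 9.338°, 0.499°, 308.611°, 10.510°, 17.211°.
Largest gap = 308.611° ⇒ minimal covering band is its complement: 360° − 308.611° = 51.389°.
Band runs from +158.090° eastward to -150.521°, crossing the antimeridian.

51.389°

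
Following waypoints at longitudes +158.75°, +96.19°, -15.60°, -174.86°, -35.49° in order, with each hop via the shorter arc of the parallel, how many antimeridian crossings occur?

0

Leg 1: +158.75° → +96.19°, shortest Δλ = -62.56° (west) — does not cross 180°.
Leg 2: +96.19° → -15.60°, shortest Δλ = -111.79° (west) — does not cross 180°.
Leg 3: -15.60° → -174.86°, shortest Δλ = -159.26° (west) — does not cross 180°.
Leg 4: -174.86° → -35.49°, shortest Δλ = 139.37° (east) — does not cross 180°.
Total crossings: 0.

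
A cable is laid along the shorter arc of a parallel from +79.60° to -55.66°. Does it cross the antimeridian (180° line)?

No

Signed shortest Δλ = ((-55.66 − 79.60 + 180) mod 360) − 180 = -135.26°.
Going west by 135.26° from +79.60° reaches -55.66° without touching 180°.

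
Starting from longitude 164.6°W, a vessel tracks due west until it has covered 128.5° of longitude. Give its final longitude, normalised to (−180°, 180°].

Start at -164.6°; shift −128.5° → -293.1°.
-293.1° lies outside (−180°, 180°]; add 360° → +66.9°.

66.9°E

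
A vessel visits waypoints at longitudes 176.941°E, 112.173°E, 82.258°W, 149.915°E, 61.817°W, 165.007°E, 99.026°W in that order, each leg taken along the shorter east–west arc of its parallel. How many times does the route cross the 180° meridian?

5

Leg 1: +176.941° → +112.173°, shortest Δλ = -64.768° (west) — does not cross 180°.
Leg 2: +112.173° → -82.258°, shortest Δλ = 165.569° (east) — crosses 180°.
Leg 3: -82.258° → +149.915°, shortest Δλ = -127.827° (west) — crosses 180°.
Leg 4: +149.915° → -61.817°, shortest Δλ = 148.268° (east) — crosses 180°.
Leg 5: -61.817° → +165.007°, shortest Δλ = -133.176° (west) — crosses 180°.
Leg 6: +165.007° → -99.026°, shortest Δλ = 95.967° (east) — crosses 180°.
Total crossings: 5.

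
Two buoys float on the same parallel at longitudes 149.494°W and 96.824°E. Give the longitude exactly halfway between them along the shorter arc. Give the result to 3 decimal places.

153.665°E

Signed shortest Δλ from -149.494° to +96.824° is -113.682°.
Midpoint longitude = -149.494° + (-113.682°)/2 = -149.494° − 56.841° = -206.335°.
Normalise into (−180°, 180°]: +153.665°.
(The naïve average (-149.494 + +96.824)/2 = -26.335° is on the wrong side of the globe.)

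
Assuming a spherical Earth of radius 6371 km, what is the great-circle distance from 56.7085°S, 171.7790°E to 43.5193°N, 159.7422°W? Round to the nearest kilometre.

11458 km

Δλ = -159.7422 − 171.7790 = -331.5212°; wrapped into (−180°, 180°]: 28.4788°.
Δφ = 43.5193 − -56.7085 = 100.2278°.
a = sin²(Δφ/2) + cos φ₁ · cos φ₂ · sin²(Δλ/2) = 0.612863.
c = 2·atan2(√a, √(1−a)) = 1.79848 rad → d = 6371·c ≈ 11458.15 km.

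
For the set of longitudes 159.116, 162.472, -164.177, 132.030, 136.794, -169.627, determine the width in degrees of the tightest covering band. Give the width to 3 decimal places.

63.793°

Sort the longitudes: -169.627°, -164.177°, +132.030°, +136.794°, +159.116°, +162.472°.
Eastward gaps between consecutive values (wrapping around): 5.450°, 296.207°, 4.764°, 22.322°, 3.356°, 27.901°.
Largest gap = 296.207° ⇒ minimal covering band is its complement: 360° − 296.207° = 63.793°.
Band runs from +132.030° eastward to -164.177°, crossing the antimeridian.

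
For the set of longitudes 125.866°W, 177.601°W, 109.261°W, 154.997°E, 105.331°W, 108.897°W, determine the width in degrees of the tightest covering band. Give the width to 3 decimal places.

99.672°

Sort the longitudes: -177.601°, -125.866°, -109.261°, -108.897°, -105.331°, +154.997°.
Eastward gaps between consecutive values (wrapping around): 51.735°, 16.605°, 0.364°, 3.566°, 260.328°, 27.402°.
Largest gap = 260.328° ⇒ minimal covering band is its complement: 360° − 260.328° = 99.672°.
Band runs from +154.997° eastward to -105.331°, crossing the antimeridian.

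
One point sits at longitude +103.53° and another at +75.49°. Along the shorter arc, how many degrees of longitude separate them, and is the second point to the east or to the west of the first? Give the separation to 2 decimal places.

28.04° west

Raw difference: 75.49 − 103.53 = -28.04°.
Normalise into (−180°, 180°]: -28.04° stays -28.04°.
Negative ⇒ the second point lies to the west; separation 28.04°.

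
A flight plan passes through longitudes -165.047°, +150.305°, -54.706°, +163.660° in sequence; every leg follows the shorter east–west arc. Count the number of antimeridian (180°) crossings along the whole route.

3

Leg 1: -165.047° → +150.305°, shortest Δλ = -44.648° (west) — crosses 180°.
Leg 2: +150.305° → -54.706°, shortest Δλ = 154.989° (east) — crosses 180°.
Leg 3: -54.706° → +163.660°, shortest Δλ = -141.634° (west) — crosses 180°.
Total crossings: 3.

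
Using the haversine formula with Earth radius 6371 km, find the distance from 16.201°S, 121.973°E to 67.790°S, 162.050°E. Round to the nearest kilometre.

Δλ = 162.050 − 121.973 = 40.077°.
Δφ = -67.790 − -16.201 = -51.589°.
a = sin²(Δφ/2) + cos φ₁ · cos φ₂ · sin²(Δλ/2) = 0.231970.
c = 2·atan2(√a, √(1−a)) = 1.00503 rad → d = 6371·c ≈ 6403.06 km.

6403 km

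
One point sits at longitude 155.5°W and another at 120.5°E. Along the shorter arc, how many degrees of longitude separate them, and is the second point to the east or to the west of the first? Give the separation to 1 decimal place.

84.0° west

Raw difference: 120.5 − -155.5 = 276.0°.
Normalise into (−180°, 180°]: 276.0° − 360° = -84.0°.
Negative ⇒ the second point lies to the west; separation 84.0°.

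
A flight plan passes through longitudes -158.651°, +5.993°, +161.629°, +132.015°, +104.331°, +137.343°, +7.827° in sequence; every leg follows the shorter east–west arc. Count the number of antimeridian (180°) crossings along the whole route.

0

Leg 1: -158.651° → +5.993°, shortest Δλ = 164.644° (east) — does not cross 180°.
Leg 2: +5.993° → +161.629°, shortest Δλ = 155.636° (east) — does not cross 180°.
Leg 3: +161.629° → +132.015°, shortest Δλ = -29.614° (west) — does not cross 180°.
Leg 4: +132.015° → +104.331°, shortest Δλ = -27.684° (west) — does not cross 180°.
Leg 5: +104.331° → +137.343°, shortest Δλ = 33.012° (east) — does not cross 180°.
Leg 6: +137.343° → +7.827°, shortest Δλ = -129.516° (west) — does not cross 180°.
Total crossings: 0.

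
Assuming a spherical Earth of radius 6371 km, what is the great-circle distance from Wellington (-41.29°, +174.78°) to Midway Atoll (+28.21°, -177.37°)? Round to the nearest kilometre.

Δλ = -177.37 − 174.78 = -352.15°; wrapped into (−180°, 180°]: 7.85°.
Δφ = 28.21 − -41.29 = 69.50°.
a = sin²(Δφ/2) + cos φ₁ · cos φ₂ · sin²(Δλ/2) = 0.327999.
c = 2·atan2(√a, √(1−a)) = 1.21962 rad → d = 6371·c ≈ 7770.20 km.

7770 km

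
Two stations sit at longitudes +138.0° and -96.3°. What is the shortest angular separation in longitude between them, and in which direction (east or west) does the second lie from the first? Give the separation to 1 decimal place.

Raw difference: -96.3 − 138.0 = -234.3°.
Normalise into (−180°, 180°]: -234.3° + 360° = 125.7°.
Positive ⇒ the second point lies to the east; separation 125.7°.

125.7° east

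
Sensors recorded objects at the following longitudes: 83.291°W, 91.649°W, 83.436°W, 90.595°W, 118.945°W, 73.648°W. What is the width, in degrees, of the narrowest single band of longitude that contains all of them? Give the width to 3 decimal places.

Sort the longitudes: -118.945°, -91.649°, -90.595°, -83.436°, -83.291°, -73.648°.
Eastward gaps between consecutive values (wrapping around): 27.296°, 1.054°, 7.159°, 0.145°, 9.643°, 314.703°.
Largest gap = 314.703° ⇒ minimal covering band is its complement: 360° − 314.703° = 45.297°.
Band runs from -118.945° eastward to -73.648°.

45.297°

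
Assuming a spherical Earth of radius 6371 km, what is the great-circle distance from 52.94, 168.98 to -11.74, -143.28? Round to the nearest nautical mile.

4590 nmi

Δλ = -143.28 − 168.98 = -312.26°; wrapped into (−180°, 180°]: 47.74°.
Δφ = -11.74 − 52.94 = -64.68°.
a = sin²(Δφ/2) + cos φ₁ · cos φ₂ · sin²(Δλ/2) = 0.382784.
c = 2·atan2(√a, √(1−a)) = 1.33416 rad → d = 6371·c ≈ 8499.95 km ≈ 4589.61 nmi.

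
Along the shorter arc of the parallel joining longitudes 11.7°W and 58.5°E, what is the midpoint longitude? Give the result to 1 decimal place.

Signed shortest Δλ from -11.7° to +58.5° is +70.2°.
Midpoint longitude = -11.7° + (+70.2°)/2 = -11.7° + 35.1° = +23.4°.

23.4°E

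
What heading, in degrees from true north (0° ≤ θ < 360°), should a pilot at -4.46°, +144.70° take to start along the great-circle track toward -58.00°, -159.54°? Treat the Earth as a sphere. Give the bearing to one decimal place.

Δλ = -159.54 − 144.70 = -304.24°; wrapped into (−180°, 180°]: 55.76°.
θ = atan2( sin Δλ · cos φ₂ , cos φ₁ · sin φ₂ − sin φ₁ · cos φ₂ · cos Δλ )
  = atan2(0.43808, -0.82229) = 151.953° → normalised to [0°, 360°): 151.953°.

152.0°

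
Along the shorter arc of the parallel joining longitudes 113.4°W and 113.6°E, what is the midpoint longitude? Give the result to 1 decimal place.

Signed shortest Δλ from -113.4° to +113.6° is -133.0°.
Midpoint longitude = -113.4° + (-133.0°)/2 = -113.4° − 66.5° = -179.9°.
(The naïve average (-113.4 + +113.6)/2 = 0.1° is on the wrong side of the globe.)

179.9°W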